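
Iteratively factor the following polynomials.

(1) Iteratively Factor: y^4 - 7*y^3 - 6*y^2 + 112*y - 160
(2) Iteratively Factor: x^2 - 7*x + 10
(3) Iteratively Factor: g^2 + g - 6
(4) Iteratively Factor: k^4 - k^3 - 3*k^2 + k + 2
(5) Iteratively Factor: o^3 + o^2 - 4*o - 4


(1) = (y - 4)*(y^3 - 3*y^2 - 18*y + 40) = (y - 4)*(y - 2)*(y^2 - y - 20) = (y - 4)*(y - 2)*(y + 4)*(y - 5)
(2) = (x - 2)*(x - 5)
(3) = (g - 2)*(g + 3)
(4) = (k + 1)*(k^3 - 2*k^2 - k + 2) = (k - 2)*(k + 1)*(k^2 - 1) = (k - 2)*(k - 1)*(k + 1)*(k + 1)
(5) = (o + 1)*(o^2 - 4) = (o - 2)*(o + 1)*(o + 2)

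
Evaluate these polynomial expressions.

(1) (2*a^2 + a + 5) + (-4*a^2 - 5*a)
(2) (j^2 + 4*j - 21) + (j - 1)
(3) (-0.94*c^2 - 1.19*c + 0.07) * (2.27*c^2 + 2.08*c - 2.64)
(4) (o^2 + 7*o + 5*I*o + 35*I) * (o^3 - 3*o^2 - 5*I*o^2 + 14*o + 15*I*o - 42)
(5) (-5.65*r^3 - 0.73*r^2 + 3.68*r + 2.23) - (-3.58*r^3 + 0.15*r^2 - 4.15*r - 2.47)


(1) = -2*a^2 - 4*a + 5
(2) = j^2 + 5*j - 22
(3) = -2.1338*c^4 - 4.6565*c^3 + 0.1653*c^2 + 3.2872*c - 0.1848
(4) = o^5 + 4*o^4 + 18*o^3 + 156*o^2 + 70*I*o^2 - 819*o + 280*I*o - 1470*I
(5) = -2.07*r^3 - 0.88*r^2 + 7.83*r + 4.7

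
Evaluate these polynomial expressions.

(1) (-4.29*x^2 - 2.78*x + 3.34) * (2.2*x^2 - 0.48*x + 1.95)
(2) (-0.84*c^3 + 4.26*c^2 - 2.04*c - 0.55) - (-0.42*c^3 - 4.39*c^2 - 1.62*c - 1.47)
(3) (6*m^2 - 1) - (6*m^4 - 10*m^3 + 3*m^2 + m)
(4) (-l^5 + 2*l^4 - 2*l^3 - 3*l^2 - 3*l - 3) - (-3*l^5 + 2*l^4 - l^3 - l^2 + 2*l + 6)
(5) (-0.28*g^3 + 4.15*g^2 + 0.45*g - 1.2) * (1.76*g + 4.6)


(1) = -9.438*x^4 - 4.0568*x^3 + 0.3169*x^2 - 7.0242*x + 6.513
(2) = -0.42*c^3 + 8.65*c^2 - 0.42*c + 0.92
(3) = -6*m^4 + 10*m^3 + 3*m^2 - m - 1
(4) = 2*l^5 - l^3 - 2*l^2 - 5*l - 9
(5) = -0.4928*g^4 + 6.016*g^3 + 19.882*g^2 - 0.042*g - 5.52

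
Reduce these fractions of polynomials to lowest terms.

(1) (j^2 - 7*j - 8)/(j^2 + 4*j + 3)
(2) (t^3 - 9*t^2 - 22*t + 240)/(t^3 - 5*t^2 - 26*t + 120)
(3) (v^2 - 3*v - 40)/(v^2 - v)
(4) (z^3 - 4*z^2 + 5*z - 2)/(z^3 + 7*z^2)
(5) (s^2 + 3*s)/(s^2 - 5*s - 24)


(1) = (j - 8)/(j + 3)
(2) = (t - 8)/(t - 4)
(3) = (v^2 - 3*v - 40)/(v^2 - v)
(4) = (z^3 - 4*z^2 + 5*z - 2)/(z^3 + 7*z^2)
(5) = s/(s - 8)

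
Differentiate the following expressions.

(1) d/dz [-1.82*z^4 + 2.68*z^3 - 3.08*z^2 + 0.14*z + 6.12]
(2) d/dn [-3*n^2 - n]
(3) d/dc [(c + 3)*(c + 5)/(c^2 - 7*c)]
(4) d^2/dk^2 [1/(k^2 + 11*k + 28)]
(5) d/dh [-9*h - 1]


(1) = -7.28*z^3 + 8.04*z^2 - 6.16*z + 0.14
(2) = -6*n - 1
(3) = 15*(-c^2 - 2*c + 7)/(c^2*(c^2 - 14*c + 49))
(4) = 2*(-k^2 - 11*k + (2*k + 11)^2 - 28)/(k^2 + 11*k + 28)^3
(5) = -9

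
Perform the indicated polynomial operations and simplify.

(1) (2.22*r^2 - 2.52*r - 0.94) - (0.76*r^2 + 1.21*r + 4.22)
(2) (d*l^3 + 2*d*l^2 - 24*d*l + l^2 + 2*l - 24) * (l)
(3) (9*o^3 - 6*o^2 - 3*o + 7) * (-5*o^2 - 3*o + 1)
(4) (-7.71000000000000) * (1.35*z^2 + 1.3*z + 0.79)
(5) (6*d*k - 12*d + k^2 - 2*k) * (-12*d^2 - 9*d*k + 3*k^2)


(1) = 1.46*r^2 - 3.73*r - 5.16
(2) = d*l^4 + 2*d*l^3 - 24*d*l^2 + l^3 + 2*l^2 - 24*l
(3) = -45*o^5 + 3*o^4 + 42*o^3 - 32*o^2 - 24*o + 7
(4) = -10.4085*z^2 - 10.023*z - 6.0909
(5) = -72*d^3*k + 144*d^3 - 66*d^2*k^2 + 132*d^2*k + 9*d*k^3 - 18*d*k^2 + 3*k^4 - 6*k^3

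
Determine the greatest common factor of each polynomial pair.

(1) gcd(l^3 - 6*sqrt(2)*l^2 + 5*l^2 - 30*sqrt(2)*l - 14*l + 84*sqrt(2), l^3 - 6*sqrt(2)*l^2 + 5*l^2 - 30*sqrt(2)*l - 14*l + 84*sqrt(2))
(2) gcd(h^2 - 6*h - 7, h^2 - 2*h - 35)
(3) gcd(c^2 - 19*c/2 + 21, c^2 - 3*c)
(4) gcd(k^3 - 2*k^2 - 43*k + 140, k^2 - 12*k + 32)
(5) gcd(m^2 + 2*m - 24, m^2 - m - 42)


(1) = l^3 + l^2*(5 - 6*sqrt(2)) + l*(-30*sqrt(2) - 14) + 84*sqrt(2)
(2) = h - 7
(3) = gcd((c - 6)*(c - 7/2), c*(c - 3)) = 1
(4) = k - 4
(5) = m + 6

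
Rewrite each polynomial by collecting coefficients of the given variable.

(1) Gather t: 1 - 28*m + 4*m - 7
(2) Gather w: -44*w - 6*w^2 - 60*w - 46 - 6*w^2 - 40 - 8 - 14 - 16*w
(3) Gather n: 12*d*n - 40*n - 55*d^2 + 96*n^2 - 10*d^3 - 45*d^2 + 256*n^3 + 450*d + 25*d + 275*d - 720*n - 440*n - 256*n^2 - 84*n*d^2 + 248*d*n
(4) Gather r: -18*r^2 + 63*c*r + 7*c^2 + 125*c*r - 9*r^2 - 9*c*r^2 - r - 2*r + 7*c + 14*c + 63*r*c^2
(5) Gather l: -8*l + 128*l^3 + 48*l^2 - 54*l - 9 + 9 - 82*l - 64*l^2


(1) = -24*m - 6
(2) = -12*w^2 - 120*w - 108
(3) = -10*d^3 - 100*d^2 + 750*d + 256*n^3 - 160*n^2 + n*(-84*d^2 + 260*d - 1200)
(4) = 7*c^2 + 21*c + r^2*(-9*c - 27) + r*(63*c^2 + 188*c - 3)
(5) = 128*l^3 - 16*l^2 - 144*l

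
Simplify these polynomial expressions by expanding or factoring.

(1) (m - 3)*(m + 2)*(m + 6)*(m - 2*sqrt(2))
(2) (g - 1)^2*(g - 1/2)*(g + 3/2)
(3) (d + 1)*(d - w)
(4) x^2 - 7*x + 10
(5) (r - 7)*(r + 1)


(1) = m^4 - 2*sqrt(2)*m^3 + 5*m^3 - 10*sqrt(2)*m^2 - 12*m^2 - 36*m + 24*sqrt(2)*m + 72*sqrt(2)
(2) = g^4 - g^3 - 7*g^2/4 + 5*g/2 - 3/4
(3) = d^2 - d*w + d - w
(4) = (x - 5)*(x - 2)
(5) = r^2 - 6*r - 7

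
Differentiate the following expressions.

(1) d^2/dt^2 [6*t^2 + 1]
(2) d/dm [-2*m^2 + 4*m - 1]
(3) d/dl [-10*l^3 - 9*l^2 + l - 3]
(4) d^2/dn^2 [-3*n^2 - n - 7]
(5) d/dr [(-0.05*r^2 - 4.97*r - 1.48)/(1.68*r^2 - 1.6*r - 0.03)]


(1) = 12
(2) = 4 - 4*m
(3) = -30*l^2 - 18*l + 1
(4) = -6
(5) = (8.4296*r^2 + 4.9758*r - 2.2189)/(2.8224*r^4 - 5.376*r^3 + 2.4592*r^2 + 0.096*r + 0.0009)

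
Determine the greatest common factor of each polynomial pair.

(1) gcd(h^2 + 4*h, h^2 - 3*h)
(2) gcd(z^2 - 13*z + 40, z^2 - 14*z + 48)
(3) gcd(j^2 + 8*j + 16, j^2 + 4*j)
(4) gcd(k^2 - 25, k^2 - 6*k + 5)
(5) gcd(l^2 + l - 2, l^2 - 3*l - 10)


(1) = gcd(h*(h + 4), h*(h - 3)) = h
(2) = gcd((z - 8)*(z - 5), (z - 8)*(z - 6)) = z - 8
(3) = j + 4
(4) = k - 5
(5) = l + 2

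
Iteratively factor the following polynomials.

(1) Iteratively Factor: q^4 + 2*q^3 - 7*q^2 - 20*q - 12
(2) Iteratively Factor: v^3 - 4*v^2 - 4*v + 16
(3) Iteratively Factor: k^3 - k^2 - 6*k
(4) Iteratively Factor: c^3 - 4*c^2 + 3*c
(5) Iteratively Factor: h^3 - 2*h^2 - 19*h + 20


(1) = (q + 2)*(q^3 - 7*q - 6) = (q - 3)*(q + 2)*(q^2 + 3*q + 2) = (q - 3)*(q + 1)*(q + 2)*(q + 2)
(2) = (v - 2)*(v^2 - 2*v - 8) = (v - 2)*(v + 2)*(v - 4)
(3) = (k)*(k^2 - k - 6) = k*(k - 3)*(k + 2)
(4) = (c - 1)*(c^2 - 3*c) = c*(c - 1)*(c - 3)
(5) = (h - 5)*(h^2 + 3*h - 4) = (h - 5)*(h + 4)*(h - 1)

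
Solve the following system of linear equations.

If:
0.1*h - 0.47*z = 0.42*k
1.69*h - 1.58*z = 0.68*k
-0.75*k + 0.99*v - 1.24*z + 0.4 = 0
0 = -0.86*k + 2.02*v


Then:
h = 0.23
k = -0.43
v = -0.18
z = 0.44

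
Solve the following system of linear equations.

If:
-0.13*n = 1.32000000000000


Then:
n = -10.15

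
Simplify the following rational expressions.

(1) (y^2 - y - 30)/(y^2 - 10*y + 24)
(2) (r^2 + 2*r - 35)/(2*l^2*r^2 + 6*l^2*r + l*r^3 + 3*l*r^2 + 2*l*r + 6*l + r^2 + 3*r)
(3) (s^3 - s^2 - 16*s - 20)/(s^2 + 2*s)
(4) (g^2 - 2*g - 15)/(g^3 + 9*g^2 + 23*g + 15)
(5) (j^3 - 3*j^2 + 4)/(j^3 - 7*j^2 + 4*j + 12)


(1) = (y + 5)/(y - 4)
(2) = (r^2 + 2*r - 35)/(2*l^2*r^2 + 6*l^2*r + l*r^3 + 3*l*r^2 + 2*l*r + 6*l + r^2 + 3*r)
(3) = (s^2 - 3*s - 10)/s
(4) = (g - 5)/(g^2 + 6*g + 5)
(5) = (j - 2)/(j - 6)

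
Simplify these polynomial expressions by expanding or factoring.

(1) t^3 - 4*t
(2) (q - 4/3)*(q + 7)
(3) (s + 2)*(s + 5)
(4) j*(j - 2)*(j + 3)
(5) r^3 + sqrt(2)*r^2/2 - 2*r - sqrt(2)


(1) = t*(t - 2)*(t + 2)
(2) = q^2 + 17*q/3 - 28/3
(3) = s^2 + 7*s + 10
(4) = j^3 + j^2 - 6*j
(5) = (r - sqrt(2))*(r + sqrt(2)/2)*(r + sqrt(2))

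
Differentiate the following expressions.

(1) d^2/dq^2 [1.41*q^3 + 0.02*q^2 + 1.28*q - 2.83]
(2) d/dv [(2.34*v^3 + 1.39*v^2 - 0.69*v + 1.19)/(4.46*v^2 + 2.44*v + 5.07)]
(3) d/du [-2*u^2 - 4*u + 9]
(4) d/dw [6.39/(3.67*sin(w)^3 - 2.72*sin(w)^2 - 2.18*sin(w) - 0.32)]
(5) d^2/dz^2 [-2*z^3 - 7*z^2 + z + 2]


(1) = 8.46*q + 0.04
(2) = (10.4364*v^4 + 11.4192*v^3 + 42.0604*v^2 + 3.4798*v - 6.4019)/(19.8916*v^4 + 21.7648*v^3 + 51.178*v^2 + 24.7416*v + 25.7049)
(3) = -4*u - 4
(4) = (-70.3539*sin(w)^2 + 34.7616*sin(w) + 13.9302)*cos(w)/(-3.67*sin(w)^3 + 2.72*sin(w)^2 + 2.18*sin(w) + 0.32)^2
(5) = -12*z - 14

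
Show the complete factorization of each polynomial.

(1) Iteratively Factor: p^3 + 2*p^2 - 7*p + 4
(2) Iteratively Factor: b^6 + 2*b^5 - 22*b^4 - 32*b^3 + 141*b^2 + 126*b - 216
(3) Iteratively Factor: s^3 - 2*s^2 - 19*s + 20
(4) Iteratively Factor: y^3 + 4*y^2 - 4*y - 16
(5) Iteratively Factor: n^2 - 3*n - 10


(1) = (p - 1)*(p^2 + 3*p - 4) = (p - 1)^2*(p + 4)
(2) = (b - 3)*(b^5 + 5*b^4 - 7*b^3 - 53*b^2 - 18*b + 72) = (b - 3)^2*(b^4 + 8*b^3 + 17*b^2 - 2*b - 24) = (b - 3)^2*(b - 1)*(b^3 + 9*b^2 + 26*b + 24) = (b - 3)^2*(b - 1)*(b + 3)*(b^2 + 6*b + 8) = (b - 3)^2*(b - 1)*(b + 3)*(b + 4)*(b + 2)
(3) = (s - 5)*(s^2 + 3*s - 4) = (s - 5)*(s + 4)*(s - 1)
(4) = (y - 2)*(y^2 + 6*y + 8) = (y - 2)*(y + 4)*(y + 2)
(5) = (n - 5)*(n + 2)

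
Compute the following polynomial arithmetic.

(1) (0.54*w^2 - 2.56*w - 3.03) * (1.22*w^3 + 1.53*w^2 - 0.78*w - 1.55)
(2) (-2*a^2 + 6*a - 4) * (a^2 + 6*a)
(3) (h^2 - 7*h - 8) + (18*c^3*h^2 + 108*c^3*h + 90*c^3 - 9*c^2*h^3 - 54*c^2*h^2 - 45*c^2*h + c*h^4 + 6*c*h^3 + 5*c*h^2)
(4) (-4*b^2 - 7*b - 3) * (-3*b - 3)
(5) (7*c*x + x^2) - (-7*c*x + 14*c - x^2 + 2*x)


(1) = 0.6588*w^5 - 2.297*w^4 - 8.0346*w^3 - 3.4761*w^2 + 6.3314*w + 4.6965
(2) = -2*a^4 - 6*a^3 + 32*a^2 - 24*a
(3) = 18*c^3*h^2 + 108*c^3*h + 90*c^3 - 9*c^2*h^3 - 54*c^2*h^2 - 45*c^2*h + c*h^4 + 6*c*h^3 + 5*c*h^2 + h^2 - 7*h - 8
(4) = 12*b^3 + 33*b^2 + 30*b + 9
(5) = 14*c*x - 14*c + 2*x^2 - 2*x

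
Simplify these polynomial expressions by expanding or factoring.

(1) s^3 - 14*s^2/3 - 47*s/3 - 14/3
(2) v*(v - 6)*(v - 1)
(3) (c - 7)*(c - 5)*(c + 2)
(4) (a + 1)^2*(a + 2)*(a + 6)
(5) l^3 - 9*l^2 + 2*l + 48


(1) = (s - 7)*(s + 1/3)*(s + 2)
(2) = v^3 - 7*v^2 + 6*v
(3) = c^3 - 10*c^2 + 11*c + 70
(4) = a^4 + 10*a^3 + 29*a^2 + 32*a + 12
(5) = (l - 8)*(l - 3)*(l + 2)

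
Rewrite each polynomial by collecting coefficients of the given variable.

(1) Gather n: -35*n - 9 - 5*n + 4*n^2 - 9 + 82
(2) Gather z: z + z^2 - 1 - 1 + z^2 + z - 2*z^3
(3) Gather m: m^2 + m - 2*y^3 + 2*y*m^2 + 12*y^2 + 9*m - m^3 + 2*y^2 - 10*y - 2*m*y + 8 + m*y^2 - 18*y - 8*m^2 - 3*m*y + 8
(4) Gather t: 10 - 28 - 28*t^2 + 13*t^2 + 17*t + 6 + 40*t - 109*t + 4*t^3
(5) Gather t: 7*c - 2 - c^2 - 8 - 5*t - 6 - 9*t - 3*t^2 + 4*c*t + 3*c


(1) = 4*n^2 - 40*n + 64
(2) = -2*z^3 + 2*z^2 + 2*z - 2
(3) = -m^3 + m^2*(2*y - 7) + m*(y^2 - 5*y + 10) - 2*y^3 + 14*y^2 - 28*y + 16
(4) = 4*t^3 - 15*t^2 - 52*t - 12
(5) = -c^2 + 10*c - 3*t^2 + t*(4*c - 14) - 16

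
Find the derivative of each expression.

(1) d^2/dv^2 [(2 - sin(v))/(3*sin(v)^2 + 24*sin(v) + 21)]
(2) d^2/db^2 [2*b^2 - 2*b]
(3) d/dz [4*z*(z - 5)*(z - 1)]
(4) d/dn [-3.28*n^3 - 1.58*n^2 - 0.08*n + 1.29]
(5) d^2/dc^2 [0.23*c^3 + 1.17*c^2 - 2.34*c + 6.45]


(1) = (9*(1 - cos(2*v))^2/4 - 215*sin(v)/4 + 17*sin(3*v)/4 + 83*cos(2*v)/2 - cos(4*v) + 599/2)/(3*(sin(v) + 1)^2*(sin(v) + 7)^3)
(2) = 4
(3) = 12*z^2 - 48*z + 20
(4) = -9.84*n^2 - 3.16*n - 0.08
(5) = 1.38*c + 2.34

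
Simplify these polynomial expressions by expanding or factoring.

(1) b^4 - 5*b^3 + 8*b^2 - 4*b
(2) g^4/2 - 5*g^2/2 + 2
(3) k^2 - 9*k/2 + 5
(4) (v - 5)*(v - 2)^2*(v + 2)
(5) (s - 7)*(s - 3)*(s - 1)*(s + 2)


(1) = b*(b - 2)^2*(b - 1)
(2) = (g/2 + 1)*(g - 2)*(g - 1)*(g + 1)
(3) = (k - 5/2)*(k - 2)
(4) = v^4 - 7*v^3 + 6*v^2 + 28*v - 40
(5) = s^4 - 9*s^3 + 9*s^2 + 41*s - 42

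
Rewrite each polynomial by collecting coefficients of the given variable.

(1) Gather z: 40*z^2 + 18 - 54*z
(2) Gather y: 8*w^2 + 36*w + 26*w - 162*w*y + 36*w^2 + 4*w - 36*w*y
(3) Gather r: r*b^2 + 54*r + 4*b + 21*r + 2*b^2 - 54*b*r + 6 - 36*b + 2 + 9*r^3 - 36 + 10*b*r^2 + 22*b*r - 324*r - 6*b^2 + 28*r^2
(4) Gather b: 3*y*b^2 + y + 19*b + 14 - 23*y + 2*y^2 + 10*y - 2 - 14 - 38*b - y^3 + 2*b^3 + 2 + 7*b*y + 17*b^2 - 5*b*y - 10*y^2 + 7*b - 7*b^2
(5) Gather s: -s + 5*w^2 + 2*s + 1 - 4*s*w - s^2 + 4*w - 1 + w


(1) = 40*z^2 - 54*z + 18
(2) = 44*w^2 - 198*w*y + 66*w
(3) = -4*b^2 - 32*b + 9*r^3 + r^2*(10*b + 28) + r*(b^2 - 32*b - 249) - 28
(4) = 2*b^3 + b^2*(3*y + 10) + b*(2*y - 12) - y^3 - 8*y^2 - 12*y
(5) = -s^2 + s*(1 - 4*w) + 5*w^2 + 5*w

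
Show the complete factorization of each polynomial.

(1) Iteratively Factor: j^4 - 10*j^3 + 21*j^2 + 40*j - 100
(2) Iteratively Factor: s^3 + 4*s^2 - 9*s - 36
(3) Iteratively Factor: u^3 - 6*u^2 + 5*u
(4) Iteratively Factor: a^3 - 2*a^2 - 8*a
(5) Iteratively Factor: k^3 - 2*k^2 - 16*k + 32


(1) = (j - 5)*(j^3 - 5*j^2 - 4*j + 20) = (j - 5)*(j + 2)*(j^2 - 7*j + 10) = (j - 5)^2*(j + 2)*(j - 2)
(2) = (s + 4)*(s^2 - 9) = (s - 3)*(s + 4)*(s + 3)
(3) = (u)*(u^2 - 6*u + 5) = u*(u - 5)*(u - 1)
(4) = (a - 4)*(a^2 + 2*a) = a*(a - 4)*(a + 2)
(5) = (k - 4)*(k^2 + 2*k - 8) = (k - 4)*(k + 4)*(k - 2)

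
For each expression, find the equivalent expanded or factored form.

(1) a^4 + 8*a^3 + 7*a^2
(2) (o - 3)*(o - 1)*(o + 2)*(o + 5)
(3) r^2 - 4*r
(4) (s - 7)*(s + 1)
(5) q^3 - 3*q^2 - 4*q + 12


(1) = a^2*(a + 1)*(a + 7)
(2) = o^4 + 3*o^3 - 15*o^2 - 19*o + 30
(3) = r*(r - 4)
(4) = s^2 - 6*s - 7
(5) = (q - 3)*(q - 2)*(q + 2)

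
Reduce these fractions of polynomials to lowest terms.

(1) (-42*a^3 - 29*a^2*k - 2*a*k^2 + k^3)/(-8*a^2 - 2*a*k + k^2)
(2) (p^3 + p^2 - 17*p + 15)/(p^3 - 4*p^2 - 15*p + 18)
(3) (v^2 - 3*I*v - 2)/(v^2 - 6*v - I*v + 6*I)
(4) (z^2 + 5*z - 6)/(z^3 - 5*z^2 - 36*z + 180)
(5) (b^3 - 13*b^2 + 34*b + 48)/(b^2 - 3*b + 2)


(1) = (21*a^2 + 4*a*k - k^2)/(4*a - k)
(2) = (p^2 + 2*p - 15)/(p^2 - 3*p - 18)
(3) = (v - 2*I)/(v - 6)
(4) = (z - 1)/(z^2 - 11*z + 30)
(5) = (b^3 - 13*b^2 + 34*b + 48)/(b^2 - 3*b + 2)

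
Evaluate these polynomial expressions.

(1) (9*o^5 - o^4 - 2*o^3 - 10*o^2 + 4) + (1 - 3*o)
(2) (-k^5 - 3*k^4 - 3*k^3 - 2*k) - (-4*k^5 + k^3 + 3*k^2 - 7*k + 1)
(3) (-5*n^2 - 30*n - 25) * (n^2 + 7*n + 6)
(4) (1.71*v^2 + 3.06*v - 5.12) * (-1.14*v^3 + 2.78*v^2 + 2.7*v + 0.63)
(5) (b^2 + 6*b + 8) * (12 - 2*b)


(1) = 9*o^5 - o^4 - 2*o^3 - 10*o^2 - 3*o + 5
(2) = 3*k^5 - 3*k^4 - 4*k^3 - 3*k^2 + 5*k - 1
(3) = -5*n^4 - 65*n^3 - 265*n^2 - 355*n - 150
(4) = -1.9494*v^5 + 1.2654*v^4 + 18.9606*v^3 - 4.8943*v^2 - 11.8962*v - 3.2256
(5) = -2*b^3 + 56*b + 96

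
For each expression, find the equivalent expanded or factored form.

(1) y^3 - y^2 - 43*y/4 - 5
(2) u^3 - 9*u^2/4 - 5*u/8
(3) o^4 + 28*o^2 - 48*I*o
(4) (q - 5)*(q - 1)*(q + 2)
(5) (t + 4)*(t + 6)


(1) = (y - 4)*(y + 1/2)*(y + 5/2)
(2) = u*(u - 5/2)*(u + 1/4)
(3) = o*(o - 4*I)*(o - 2*I)*(o + 6*I)
(4) = q^3 - 4*q^2 - 7*q + 10
(5) = t^2 + 10*t + 24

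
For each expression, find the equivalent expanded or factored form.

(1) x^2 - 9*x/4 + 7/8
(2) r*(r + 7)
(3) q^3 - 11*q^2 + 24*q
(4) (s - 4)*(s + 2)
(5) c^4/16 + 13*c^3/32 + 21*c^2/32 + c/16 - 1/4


(1) = (x - 7/4)*(x - 1/2)
(2) = r^2 + 7*r
(3) = q*(q - 8)*(q - 3)
(4) = s^2 - 2*s - 8
(5) = (c/4 + 1/4)*(c/4 + 1)*(c - 1/2)*(c + 2)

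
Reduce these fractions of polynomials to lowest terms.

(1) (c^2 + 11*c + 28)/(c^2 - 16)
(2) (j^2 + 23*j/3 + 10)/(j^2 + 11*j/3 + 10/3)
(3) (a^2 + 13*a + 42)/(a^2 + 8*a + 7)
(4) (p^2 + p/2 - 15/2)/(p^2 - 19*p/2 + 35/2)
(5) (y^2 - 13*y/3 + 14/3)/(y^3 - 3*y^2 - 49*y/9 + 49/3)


(1) = (c + 7)/(c - 4)
(2) = (j + 6)/(j + 2)
(3) = (a + 6)/(a + 1)
(4) = (p + 3)/(p - 7)
(5) = (3*y - 6)/(3*y^2 - 2*y - 21)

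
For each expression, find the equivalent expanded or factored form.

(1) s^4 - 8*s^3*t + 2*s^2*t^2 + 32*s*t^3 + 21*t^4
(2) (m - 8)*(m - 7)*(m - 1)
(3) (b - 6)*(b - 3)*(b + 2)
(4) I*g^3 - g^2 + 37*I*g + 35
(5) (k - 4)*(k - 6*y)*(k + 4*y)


(1) = (s - 7*t)*(s - 3*t)*(s + t)^2
(2) = m^3 - 16*m^2 + 71*m - 56
(3) = b^3 - 7*b^2 + 36
(4) = (g - 5*I)*(g + 7*I)*(I*g + 1)
(5) = k^3 - 2*k^2*y - 4*k^2 - 24*k*y^2 + 8*k*y + 96*y^2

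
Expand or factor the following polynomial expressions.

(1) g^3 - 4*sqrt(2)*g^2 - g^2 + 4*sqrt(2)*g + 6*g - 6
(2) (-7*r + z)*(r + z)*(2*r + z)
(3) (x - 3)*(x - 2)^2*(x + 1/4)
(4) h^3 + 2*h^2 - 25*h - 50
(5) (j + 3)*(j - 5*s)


(1) = (g - 1)*(g - 3*sqrt(2))*(g - sqrt(2))
(2) = -14*r^3 - 19*r^2*z - 4*r*z^2 + z^3
(3) = x^4 - 27*x^3/4 + 57*x^2/4 - 8*x - 3
(4) = (h - 5)*(h + 2)*(h + 5)
(5) = j^2 - 5*j*s + 3*j - 15*s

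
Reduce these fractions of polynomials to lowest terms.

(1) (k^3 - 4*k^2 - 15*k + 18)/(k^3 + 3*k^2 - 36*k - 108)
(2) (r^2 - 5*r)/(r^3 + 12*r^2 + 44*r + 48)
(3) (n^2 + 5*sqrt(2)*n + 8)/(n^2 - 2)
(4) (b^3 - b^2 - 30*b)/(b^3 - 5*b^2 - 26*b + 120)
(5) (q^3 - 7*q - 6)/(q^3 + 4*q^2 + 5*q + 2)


(1) = (k - 1)/(k + 6)
(2) = (r^2 - 5*r)/(r^3 + 12*r^2 + 44*r + 48)
(3) = (n + 4*sqrt(2))/(n - sqrt(2))
(4) = b/(b - 4)
(5) = (q - 3)/(q + 1)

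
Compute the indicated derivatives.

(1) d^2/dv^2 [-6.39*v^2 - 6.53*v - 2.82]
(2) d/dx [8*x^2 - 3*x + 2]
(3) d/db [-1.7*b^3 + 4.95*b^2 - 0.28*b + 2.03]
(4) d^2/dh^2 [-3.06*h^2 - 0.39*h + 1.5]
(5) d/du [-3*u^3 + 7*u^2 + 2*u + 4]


(1) = -12.7800000000000
(2) = 16*x - 3
(3) = -5.1*b^2 + 9.9*b - 0.28
(4) = -6.12000000000000
(5) = -9*u^2 + 14*u + 2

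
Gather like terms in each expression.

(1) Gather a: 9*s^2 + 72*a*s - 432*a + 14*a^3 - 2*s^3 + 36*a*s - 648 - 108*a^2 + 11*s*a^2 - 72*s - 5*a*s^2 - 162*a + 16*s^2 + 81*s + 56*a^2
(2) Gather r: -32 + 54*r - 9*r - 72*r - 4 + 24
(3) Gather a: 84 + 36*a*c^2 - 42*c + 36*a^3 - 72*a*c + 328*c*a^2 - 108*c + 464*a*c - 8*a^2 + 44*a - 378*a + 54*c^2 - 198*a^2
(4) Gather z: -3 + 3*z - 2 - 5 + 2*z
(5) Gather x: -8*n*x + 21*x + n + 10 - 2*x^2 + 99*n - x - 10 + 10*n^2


(1) = 14*a^3 + a^2*(11*s - 52) + a*(-5*s^2 + 108*s - 594) - 2*s^3 + 25*s^2 + 9*s - 648
(2) = -27*r - 12
(3) = 36*a^3 + a^2*(328*c - 206) + a*(36*c^2 + 392*c - 334) + 54*c^2 - 150*c + 84
(4) = 5*z - 10
(5) = 10*n^2 + 100*n - 2*x^2 + x*(20 - 8*n)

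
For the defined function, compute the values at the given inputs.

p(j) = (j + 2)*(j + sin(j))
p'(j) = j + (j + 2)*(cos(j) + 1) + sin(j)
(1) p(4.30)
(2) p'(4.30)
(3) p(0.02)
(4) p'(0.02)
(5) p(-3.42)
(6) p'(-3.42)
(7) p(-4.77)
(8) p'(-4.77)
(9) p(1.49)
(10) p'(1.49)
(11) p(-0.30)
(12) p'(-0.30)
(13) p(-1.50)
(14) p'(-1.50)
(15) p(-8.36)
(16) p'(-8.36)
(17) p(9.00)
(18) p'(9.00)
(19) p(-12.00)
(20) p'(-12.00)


(1) = 21.32
(2) = 7.16
(3) = 0.08
(4) = 4.08
(5) = 4.47
(6) = -3.20
(7) = 10.45
(8) = -6.70
(9) = 8.68
(10) = 6.26
(11) = -1.01
(12) = 2.73
(13) = -1.25
(14) = -1.96
(15) = 58.73
(16) = -12.51
(17) = 103.53
(18) = 10.39
(19) = 114.63
(20) = -29.90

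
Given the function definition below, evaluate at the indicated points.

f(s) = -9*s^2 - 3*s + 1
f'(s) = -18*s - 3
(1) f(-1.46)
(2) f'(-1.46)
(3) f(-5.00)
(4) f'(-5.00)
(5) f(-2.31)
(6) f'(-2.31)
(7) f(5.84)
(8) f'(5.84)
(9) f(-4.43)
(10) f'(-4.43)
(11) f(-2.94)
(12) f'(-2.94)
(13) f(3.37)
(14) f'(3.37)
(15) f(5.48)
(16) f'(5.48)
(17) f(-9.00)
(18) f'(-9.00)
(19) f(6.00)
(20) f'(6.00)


(1) = -13.80
(2) = 23.28
(3) = -209.00
(4) = 87.00
(5) = -40.09
(6) = 38.58
(7) = -323.47
(8) = -108.12
(9) = -162.33
(10) = 76.74
(11) = -67.97
(12) = 49.92
(13) = -111.32
(14) = -63.66
(15) = -285.71
(16) = -101.64
(17) = -701.00
(18) = 159.00
(19) = -341.00
(20) = -111.00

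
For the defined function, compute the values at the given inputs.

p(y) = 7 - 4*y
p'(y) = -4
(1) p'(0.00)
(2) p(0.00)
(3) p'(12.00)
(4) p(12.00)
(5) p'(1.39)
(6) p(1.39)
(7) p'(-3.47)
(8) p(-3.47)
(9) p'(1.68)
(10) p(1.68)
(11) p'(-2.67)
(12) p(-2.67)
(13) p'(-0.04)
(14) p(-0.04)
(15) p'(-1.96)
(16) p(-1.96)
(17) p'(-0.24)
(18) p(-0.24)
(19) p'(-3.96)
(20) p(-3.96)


(1) = -4.00
(2) = 7.00
(3) = -4.00
(4) = -41.00
(5) = -4.00
(6) = 1.44
(7) = -4.00
(8) = 20.88
(9) = -4.00
(10) = 0.28
(11) = -4.00
(12) = 17.68
(13) = -4.00
(14) = 7.16
(15) = -4.00
(16) = 14.84
(17) = -4.00
(18) = 7.96
(19) = -4.00
(20) = 22.84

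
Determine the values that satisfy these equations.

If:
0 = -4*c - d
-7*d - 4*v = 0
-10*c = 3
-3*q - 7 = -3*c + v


Then:
c = -3/10
d = 6/5
q = -29/15
v = -21/10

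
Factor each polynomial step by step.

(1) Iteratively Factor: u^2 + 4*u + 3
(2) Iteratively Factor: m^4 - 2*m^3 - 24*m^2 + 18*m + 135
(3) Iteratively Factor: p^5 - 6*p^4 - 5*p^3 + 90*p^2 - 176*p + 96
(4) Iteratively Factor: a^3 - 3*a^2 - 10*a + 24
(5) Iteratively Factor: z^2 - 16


(1) = (u + 3)*(u + 1)
(2) = (m - 3)*(m^3 + m^2 - 21*m - 45) = (m - 3)*(m + 3)*(m^2 - 2*m - 15) = (m - 3)*(m + 3)^2*(m - 5)
(3) = (p - 3)*(p^4 - 3*p^3 - 14*p^2 + 48*p - 32) = (p - 4)*(p - 3)*(p^3 + p^2 - 10*p + 8) = (p - 4)*(p - 3)*(p - 2)*(p^2 + 3*p - 4) = (p - 4)*(p - 3)*(p - 2)*(p + 4)*(p - 1)
(4) = (a - 4)*(a^2 + a - 6) = (a - 4)*(a - 2)*(a + 3)
(5) = (z + 4)*(z - 4)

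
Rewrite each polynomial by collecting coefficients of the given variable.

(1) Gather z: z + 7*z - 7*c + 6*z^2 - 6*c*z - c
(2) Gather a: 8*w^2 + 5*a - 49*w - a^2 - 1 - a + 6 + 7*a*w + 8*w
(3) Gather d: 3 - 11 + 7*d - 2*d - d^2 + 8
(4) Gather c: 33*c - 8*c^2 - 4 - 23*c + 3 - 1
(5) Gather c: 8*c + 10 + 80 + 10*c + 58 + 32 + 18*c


(1) = -8*c + 6*z^2 + z*(8 - 6*c)
(2) = -a^2 + a*(7*w + 4) + 8*w^2 - 41*w + 5
(3) = -d^2 + 5*d
(4) = -8*c^2 + 10*c - 2
(5) = 36*c + 180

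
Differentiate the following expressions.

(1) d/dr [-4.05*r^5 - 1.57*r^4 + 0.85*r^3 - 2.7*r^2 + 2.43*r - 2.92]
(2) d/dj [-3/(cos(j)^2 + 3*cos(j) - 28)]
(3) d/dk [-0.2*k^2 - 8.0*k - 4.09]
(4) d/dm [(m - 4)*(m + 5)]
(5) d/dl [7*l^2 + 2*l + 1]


(1) = -20.25*r^4 - 6.28*r^3 + 2.55*r^2 - 5.4*r + 2.43
(2) = -3*(2*cos(j) + 3)*sin(j)/(cos(j)^2 + 3*cos(j) - 28)^2
(3) = -0.4*k - 8.0
(4) = 2*m + 1
(5) = 14*l + 2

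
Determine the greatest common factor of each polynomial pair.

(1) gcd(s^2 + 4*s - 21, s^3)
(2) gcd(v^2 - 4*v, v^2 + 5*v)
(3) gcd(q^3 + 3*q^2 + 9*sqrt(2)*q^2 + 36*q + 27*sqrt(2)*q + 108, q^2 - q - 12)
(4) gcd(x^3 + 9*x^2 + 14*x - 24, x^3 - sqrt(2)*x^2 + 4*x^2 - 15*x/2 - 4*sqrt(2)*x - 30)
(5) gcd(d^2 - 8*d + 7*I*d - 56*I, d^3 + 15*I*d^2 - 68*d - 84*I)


(1) = 1
(2) = v
(3) = gcd((q + 3)*(q + 3*sqrt(2))*(q + 6*sqrt(2)), (q - 4)*(q + 3)) = q + 3
(4) = x + 4
(5) = gcd((d - 8)*(d + 7*I), (d + 2*I)*(d + 6*I)*(d + 7*I)) = d + 7*I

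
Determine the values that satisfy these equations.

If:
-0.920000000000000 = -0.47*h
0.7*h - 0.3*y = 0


Then:
h = 1.96
y = 4.57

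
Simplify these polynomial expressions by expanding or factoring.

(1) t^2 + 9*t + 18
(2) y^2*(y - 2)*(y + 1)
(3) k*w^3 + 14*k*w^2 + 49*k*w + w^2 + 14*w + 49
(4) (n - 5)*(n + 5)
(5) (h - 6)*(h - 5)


(1) = (t + 3)*(t + 6)
(2) = y^4 - y^3 - 2*y^2
(3) = (w + 7)^2*(k*w + 1)
(4) = n^2 - 25
(5) = h^2 - 11*h + 30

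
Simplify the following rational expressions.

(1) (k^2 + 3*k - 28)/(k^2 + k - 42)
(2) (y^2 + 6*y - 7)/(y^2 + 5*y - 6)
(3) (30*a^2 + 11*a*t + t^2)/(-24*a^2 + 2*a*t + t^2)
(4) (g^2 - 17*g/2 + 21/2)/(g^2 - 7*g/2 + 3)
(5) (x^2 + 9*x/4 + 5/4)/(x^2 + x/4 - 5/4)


(1) = (k - 4)/(k - 6)
(2) = (y + 7)/(y + 6)
(3) = (5*a + t)/(-4*a + t)
(4) = (g - 7)/(g - 2)
(5) = (x + 1)/(x - 1)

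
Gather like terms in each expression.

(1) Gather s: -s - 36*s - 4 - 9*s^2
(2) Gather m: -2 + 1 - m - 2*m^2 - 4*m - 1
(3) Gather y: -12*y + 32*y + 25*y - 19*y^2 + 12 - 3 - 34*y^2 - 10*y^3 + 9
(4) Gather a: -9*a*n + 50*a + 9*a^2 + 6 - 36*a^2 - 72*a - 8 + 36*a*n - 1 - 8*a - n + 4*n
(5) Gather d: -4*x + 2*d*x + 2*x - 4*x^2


(1) = -9*s^2 - 37*s - 4
(2) = -2*m^2 - 5*m - 2
(3) = -10*y^3 - 53*y^2 + 45*y + 18
(4) = -27*a^2 + a*(27*n - 30) + 3*n - 3
(5) = 2*d*x - 4*x^2 - 2*x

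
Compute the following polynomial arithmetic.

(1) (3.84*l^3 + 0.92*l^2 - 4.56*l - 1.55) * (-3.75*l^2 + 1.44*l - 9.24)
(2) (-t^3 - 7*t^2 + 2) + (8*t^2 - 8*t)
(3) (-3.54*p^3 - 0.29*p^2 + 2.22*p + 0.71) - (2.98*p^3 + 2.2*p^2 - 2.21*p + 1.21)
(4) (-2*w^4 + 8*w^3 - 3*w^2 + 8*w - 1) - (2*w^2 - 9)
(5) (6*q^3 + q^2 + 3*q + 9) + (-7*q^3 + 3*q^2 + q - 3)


(1) = -14.4*l^5 + 2.0796*l^4 - 17.0568*l^3 - 9.2547*l^2 + 39.9024*l + 14.322
(2) = -t^3 + t^2 - 8*t + 2
(3) = -6.52*p^3 - 2.49*p^2 + 4.43*p - 0.5
(4) = -2*w^4 + 8*w^3 - 5*w^2 + 8*w + 8
(5) = -q^3 + 4*q^2 + 4*q + 6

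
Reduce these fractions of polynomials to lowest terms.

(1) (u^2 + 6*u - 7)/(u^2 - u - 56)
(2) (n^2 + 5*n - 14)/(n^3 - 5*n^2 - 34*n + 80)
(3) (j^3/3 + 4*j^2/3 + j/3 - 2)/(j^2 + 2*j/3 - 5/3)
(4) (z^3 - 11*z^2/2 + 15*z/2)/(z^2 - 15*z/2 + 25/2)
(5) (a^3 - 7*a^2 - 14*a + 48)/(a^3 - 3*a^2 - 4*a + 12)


(1) = (u - 1)/(u - 8)
(2) = (n + 7)/(n^2 - 3*n - 40)
(3) = (j^2 + 5*j + 6)/(3*j + 5)
(4) = (z^2 - 3*z)/(z - 5)
(5) = (a^2 - 5*a - 24)/(a^2 - a - 6)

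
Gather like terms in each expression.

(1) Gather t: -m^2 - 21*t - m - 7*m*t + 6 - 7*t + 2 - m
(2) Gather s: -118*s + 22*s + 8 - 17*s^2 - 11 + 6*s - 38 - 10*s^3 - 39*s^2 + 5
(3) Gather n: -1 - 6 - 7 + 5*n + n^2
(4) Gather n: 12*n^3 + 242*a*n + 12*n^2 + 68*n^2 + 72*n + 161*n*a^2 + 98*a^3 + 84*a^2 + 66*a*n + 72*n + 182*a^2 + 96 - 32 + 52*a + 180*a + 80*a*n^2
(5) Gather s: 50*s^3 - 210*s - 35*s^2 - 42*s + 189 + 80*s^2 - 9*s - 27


(1) = -m^2 - 2*m + t*(-7*m - 28) + 8
(2) = -10*s^3 - 56*s^2 - 90*s - 36
(3) = n^2 + 5*n - 14
(4) = 98*a^3 + 266*a^2 + 232*a + 12*n^3 + n^2*(80*a + 80) + n*(161*a^2 + 308*a + 144) + 64
(5) = 50*s^3 + 45*s^2 - 261*s + 162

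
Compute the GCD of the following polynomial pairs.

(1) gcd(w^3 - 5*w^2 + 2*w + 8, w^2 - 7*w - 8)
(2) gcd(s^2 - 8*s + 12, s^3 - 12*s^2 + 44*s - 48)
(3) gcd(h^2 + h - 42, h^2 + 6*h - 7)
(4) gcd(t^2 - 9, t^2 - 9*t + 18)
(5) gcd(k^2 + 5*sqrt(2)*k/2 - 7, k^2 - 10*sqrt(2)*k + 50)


(1) = w + 1
(2) = s^2 - 8*s + 12
(3) = gcd((h - 6)*(h + 7), (h - 1)*(h + 7)) = h + 7
(4) = gcd((t - 3)*(t + 3), (t - 6)*(t - 3)) = t - 3
(5) = 1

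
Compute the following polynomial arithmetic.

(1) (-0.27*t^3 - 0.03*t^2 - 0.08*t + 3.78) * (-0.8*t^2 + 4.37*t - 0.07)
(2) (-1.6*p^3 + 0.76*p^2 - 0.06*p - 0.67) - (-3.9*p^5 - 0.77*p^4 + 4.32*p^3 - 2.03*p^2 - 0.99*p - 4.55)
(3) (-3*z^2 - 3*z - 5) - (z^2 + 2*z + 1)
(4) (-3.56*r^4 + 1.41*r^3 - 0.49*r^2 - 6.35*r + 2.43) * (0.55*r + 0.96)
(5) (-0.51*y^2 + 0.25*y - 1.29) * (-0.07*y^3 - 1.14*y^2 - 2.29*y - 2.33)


(1) = 0.216*t^5 - 1.1559*t^4 - 0.0482*t^3 - 3.3715*t^2 + 16.5242*t - 0.2646
(2) = 3.9*p^5 + 0.77*p^4 - 5.92*p^3 + 2.79*p^2 + 0.93*p + 3.88
(3) = -4*z^2 - 5*z - 6
(4) = -1.958*r^5 - 2.6421*r^4 + 1.0841*r^3 - 3.9629*r^2 - 4.7595*r + 2.3328
(5) = 0.0357*y^5 + 0.5639*y^4 + 0.9732*y^3 + 2.0864*y^2 + 2.3716*y + 3.0057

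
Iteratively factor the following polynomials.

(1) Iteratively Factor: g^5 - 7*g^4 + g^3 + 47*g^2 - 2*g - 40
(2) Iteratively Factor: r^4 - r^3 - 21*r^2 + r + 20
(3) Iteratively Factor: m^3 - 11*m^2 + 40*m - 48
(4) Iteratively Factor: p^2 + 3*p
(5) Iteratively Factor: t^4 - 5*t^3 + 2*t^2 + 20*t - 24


(1) = (g - 4)*(g^4 - 3*g^3 - 11*g^2 + 3*g + 10) = (g - 4)*(g - 1)*(g^3 - 2*g^2 - 13*g - 10) = (g - 5)*(g - 4)*(g - 1)*(g^2 + 3*g + 2) = (g - 5)*(g - 4)*(g - 1)*(g + 1)*(g + 2)
(2) = (r - 1)*(r^3 - 21*r - 20) = (r - 1)*(r + 1)*(r^2 - r - 20) = (r - 1)*(r + 1)*(r + 4)*(r - 5)
(3) = (m - 3)*(m^2 - 8*m + 16) = (m - 4)*(m - 3)*(m - 4)
(4) = (p + 3)*(p)
(5) = (t - 3)*(t^3 - 2*t^2 - 4*t + 8) = (t - 3)*(t + 2)*(t^2 - 4*t + 4) = (t - 3)*(t - 2)*(t + 2)*(t - 2)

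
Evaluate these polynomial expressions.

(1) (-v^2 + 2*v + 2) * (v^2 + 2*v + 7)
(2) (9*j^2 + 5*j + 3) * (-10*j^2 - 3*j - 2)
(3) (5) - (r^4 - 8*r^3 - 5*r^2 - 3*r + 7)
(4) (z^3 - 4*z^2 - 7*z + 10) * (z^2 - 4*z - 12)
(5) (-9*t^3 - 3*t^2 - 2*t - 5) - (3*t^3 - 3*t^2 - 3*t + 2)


(1) = -v^4 - v^2 + 18*v + 14
(2) = -90*j^4 - 77*j^3 - 63*j^2 - 19*j - 6
(3) = -r^4 + 8*r^3 + 5*r^2 + 3*r - 2
(4) = z^5 - 8*z^4 - 3*z^3 + 86*z^2 + 44*z - 120
(5) = -12*t^3 + t - 7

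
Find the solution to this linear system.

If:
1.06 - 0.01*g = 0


Then:
g = 106.00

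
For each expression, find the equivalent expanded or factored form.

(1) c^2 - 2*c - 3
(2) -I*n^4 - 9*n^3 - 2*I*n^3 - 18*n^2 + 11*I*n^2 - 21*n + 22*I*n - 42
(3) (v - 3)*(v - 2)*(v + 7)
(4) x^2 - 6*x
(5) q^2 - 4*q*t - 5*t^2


(1) = (c - 3)*(c + 1)
(2) = (n + 2)*(n - 7*I)*(n - 3*I)*(-I*n + 1)
(3) = v^3 + 2*v^2 - 29*v + 42
(4) = x*(x - 6)
(5) = (q - 5*t)*(q + t)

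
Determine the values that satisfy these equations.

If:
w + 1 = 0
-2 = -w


Then:
No Solution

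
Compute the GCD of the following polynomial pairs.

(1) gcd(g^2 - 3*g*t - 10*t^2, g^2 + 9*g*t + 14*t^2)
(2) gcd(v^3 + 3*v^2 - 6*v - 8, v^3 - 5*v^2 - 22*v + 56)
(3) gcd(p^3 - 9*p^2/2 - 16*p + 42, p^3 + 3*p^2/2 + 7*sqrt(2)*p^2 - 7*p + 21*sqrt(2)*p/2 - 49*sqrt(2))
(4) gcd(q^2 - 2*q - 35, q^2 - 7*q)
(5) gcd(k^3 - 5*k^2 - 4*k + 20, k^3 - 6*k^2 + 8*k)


(1) = gcd((g - 5*t)*(g + 2*t), (g + 2*t)*(g + 7*t)) = g + 2*t
(2) = gcd((v - 2)*(v + 1)*(v + 4), (v - 7)*(v - 2)*(v + 4)) = v^2 + 2*v - 8
(3) = gcd((p - 6)*(p - 2)*(p + 7/2), (p - 2)*(p + 7/2)*(p + 7*sqrt(2))) = p^2 + 3*p/2 - 7
(4) = gcd((q - 7)*(q + 5), q*(q - 7)) = q - 7
(5) = k - 2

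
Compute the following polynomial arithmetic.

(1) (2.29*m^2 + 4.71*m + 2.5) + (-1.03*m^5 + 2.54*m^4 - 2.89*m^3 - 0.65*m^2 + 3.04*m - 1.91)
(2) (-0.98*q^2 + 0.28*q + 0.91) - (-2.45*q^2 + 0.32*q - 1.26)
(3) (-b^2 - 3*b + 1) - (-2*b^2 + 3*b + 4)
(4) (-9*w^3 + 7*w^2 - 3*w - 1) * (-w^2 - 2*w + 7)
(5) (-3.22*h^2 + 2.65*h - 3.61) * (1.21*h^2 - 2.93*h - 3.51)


(1) = -1.03*m^5 + 2.54*m^4 - 2.89*m^3 + 1.64*m^2 + 7.75*m + 0.59
(2) = 1.47*q^2 - 0.04*q + 2.17
(3) = b^2 - 6*b - 3
(4) = 9*w^5 + 11*w^4 - 74*w^3 + 56*w^2 - 19*w - 7
(5) = -3.8962*h^4 + 12.6411*h^3 - 0.8304*h^2 + 1.2758*h + 12.6711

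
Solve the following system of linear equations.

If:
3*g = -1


Then:
g = -1/3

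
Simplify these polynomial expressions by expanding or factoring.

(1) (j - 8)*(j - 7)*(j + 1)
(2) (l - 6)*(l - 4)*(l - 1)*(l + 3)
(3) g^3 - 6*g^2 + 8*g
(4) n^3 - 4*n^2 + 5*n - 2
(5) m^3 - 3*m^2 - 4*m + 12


(1) = j^3 - 14*j^2 + 41*j + 56
(2) = l^4 - 8*l^3 + l^2 + 78*l - 72
(3) = g*(g - 4)*(g - 2)
(4) = (n - 2)*(n - 1)^2
(5) = (m - 3)*(m - 2)*(m + 2)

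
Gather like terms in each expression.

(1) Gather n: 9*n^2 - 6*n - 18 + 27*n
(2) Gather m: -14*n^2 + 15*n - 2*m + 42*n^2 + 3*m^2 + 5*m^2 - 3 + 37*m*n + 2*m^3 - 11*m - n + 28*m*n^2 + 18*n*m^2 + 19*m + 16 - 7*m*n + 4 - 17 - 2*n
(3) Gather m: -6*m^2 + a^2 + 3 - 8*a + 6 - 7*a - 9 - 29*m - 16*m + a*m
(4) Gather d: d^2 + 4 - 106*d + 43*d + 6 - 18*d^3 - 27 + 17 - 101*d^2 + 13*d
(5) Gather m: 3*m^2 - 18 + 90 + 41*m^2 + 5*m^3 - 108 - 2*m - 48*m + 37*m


(1) = 9*n^2 + 21*n - 18
(2) = 2*m^3 + m^2*(18*n + 8) + m*(28*n^2 + 30*n + 6) + 28*n^2 + 12*n
(3) = a^2 - 15*a - 6*m^2 + m*(a - 45)
(4) = -18*d^3 - 100*d^2 - 50*d
(5) = 5*m^3 + 44*m^2 - 13*m - 36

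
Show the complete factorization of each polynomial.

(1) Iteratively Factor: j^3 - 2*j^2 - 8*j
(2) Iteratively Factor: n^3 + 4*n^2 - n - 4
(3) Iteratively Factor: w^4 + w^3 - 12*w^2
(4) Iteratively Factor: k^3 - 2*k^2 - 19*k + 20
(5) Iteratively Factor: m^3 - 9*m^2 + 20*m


(1) = (j + 2)*(j^2 - 4*j) = j*(j + 2)*(j - 4)
(2) = (n + 1)*(n^2 + 3*n - 4) = (n - 1)*(n + 1)*(n + 4)
(3) = (w)*(w^3 + w^2 - 12*w) = w*(w - 3)*(w^2 + 4*w) = w*(w - 3)*(w + 4)*(w)
(4) = (k - 1)*(k^2 - k - 20) = (k - 5)*(k - 1)*(k + 4)
(5) = (m)*(m^2 - 9*m + 20) = m*(m - 5)*(m - 4)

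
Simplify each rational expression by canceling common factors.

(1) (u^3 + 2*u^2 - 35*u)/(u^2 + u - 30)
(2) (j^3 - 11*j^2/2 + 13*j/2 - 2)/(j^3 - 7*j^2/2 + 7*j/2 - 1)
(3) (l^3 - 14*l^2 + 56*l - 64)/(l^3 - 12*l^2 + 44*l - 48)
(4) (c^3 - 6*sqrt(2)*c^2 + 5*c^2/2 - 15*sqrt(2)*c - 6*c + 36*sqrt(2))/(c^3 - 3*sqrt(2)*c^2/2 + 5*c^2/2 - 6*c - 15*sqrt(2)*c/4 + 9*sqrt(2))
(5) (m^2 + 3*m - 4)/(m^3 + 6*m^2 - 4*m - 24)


(1) = (u^2 + 7*u)/(u + 6)
(2) = (j - 4)/(j - 2)
(3) = (l - 8)/(l - 6)
(4) = (8*c - 48*sqrt(2))/(8*c - 12*sqrt(2))
(5) = (m^2 + 3*m - 4)/(m^3 + 6*m^2 - 4*m - 24)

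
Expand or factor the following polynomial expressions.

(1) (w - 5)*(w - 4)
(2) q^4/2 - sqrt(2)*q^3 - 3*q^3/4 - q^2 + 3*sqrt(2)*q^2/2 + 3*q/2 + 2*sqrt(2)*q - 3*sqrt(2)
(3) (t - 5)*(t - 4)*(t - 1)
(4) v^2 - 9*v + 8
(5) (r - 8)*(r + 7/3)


(1) = w^2 - 9*w + 20
(2) = (q/2 + sqrt(2)/2)*(q - 3/2)*(q - 2*sqrt(2))*(q - sqrt(2))
(3) = t^3 - 10*t^2 + 29*t - 20
(4) = (v - 8)*(v - 1)
(5) = r^2 - 17*r/3 - 56/3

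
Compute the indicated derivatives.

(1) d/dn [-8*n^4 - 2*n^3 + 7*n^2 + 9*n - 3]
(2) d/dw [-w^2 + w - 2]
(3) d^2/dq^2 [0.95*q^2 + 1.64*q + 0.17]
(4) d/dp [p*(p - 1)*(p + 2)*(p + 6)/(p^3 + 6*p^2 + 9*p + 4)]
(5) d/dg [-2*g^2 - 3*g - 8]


(1) = -32*n^3 - 6*n^2 + 14*n + 9
(2) = 1 - 2*w
(3) = 1.90000000000000
(4) = (p^5 + 11*p^4 + 54*p^3 + 112*p^2 + 80*p - 48)/(p^5 + 11*p^4 + 43*p^3 + 73*p^2 + 56*p + 16)
(5) = -4*g - 3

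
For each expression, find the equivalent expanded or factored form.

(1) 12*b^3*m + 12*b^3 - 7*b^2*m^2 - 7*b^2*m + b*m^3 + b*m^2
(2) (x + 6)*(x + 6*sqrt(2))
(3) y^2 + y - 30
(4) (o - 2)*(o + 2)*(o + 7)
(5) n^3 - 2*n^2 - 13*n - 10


(1) = (-4*b + m)*(-3*b + m)*(b*m + b)
(2) = x^2 + 6*x + 6*sqrt(2)*x + 36*sqrt(2)
(3) = (y - 5)*(y + 6)
(4) = o^3 + 7*o^2 - 4*o - 28
(5) = (n - 5)*(n + 1)*(n + 2)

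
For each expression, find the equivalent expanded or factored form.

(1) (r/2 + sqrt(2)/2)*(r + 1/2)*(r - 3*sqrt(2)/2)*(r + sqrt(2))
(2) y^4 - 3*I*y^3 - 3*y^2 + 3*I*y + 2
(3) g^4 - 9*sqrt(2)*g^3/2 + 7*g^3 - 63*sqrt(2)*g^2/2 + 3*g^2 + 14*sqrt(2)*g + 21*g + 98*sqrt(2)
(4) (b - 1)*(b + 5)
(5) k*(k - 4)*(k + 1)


(1) = r^4/2 + r^3/4 + sqrt(2)*r^3/4 - 2*r^2 + sqrt(2)*r^2/8 - 3*sqrt(2)*r/2 - r - 3*sqrt(2)/4
(2) = (y - 1)*(y + 1)*(y - 2*I)*(y - I)
(3) = (g + 7)*(g - 7*sqrt(2)/2)*(g - 2*sqrt(2))*(g + sqrt(2))
(4) = b^2 + 4*b - 5
(5) = k^3 - 3*k^2 - 4*k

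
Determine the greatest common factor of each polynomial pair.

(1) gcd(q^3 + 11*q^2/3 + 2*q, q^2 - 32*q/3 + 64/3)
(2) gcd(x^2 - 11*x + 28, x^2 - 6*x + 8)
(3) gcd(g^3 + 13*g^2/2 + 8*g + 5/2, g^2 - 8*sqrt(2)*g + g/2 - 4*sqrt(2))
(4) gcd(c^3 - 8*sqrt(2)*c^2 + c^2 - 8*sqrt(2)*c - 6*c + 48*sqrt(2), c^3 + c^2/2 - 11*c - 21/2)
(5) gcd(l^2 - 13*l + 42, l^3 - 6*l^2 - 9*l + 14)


(1) = 1
(2) = gcd((x - 7)*(x - 4), (x - 4)*(x - 2)) = x - 4
(3) = gcd((g + 1/2)*(g + 1)*(g + 5), (g + 1/2)*(g - 8*sqrt(2))) = g + 1/2
(4) = gcd((c - 2)*(c + 3)*(c - 8*sqrt(2)), (c - 7/2)*(c + 1)*(c + 3)) = c + 3
(5) = gcd((l - 7)*(l - 6), (l - 7)*(l - 1)*(l + 2)) = l - 7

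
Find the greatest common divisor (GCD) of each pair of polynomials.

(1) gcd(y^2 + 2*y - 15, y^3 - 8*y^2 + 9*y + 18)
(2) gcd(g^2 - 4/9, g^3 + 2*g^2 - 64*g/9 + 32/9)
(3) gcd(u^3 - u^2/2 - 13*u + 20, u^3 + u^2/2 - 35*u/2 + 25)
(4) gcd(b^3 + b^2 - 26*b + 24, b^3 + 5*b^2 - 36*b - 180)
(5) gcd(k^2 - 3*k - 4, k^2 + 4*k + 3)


(1) = y - 3
(2) = gcd((g - 2/3)*(g + 2/3), (g - 4/3)*(g - 2/3)*(g + 4)) = g - 2/3
(3) = u^2 - 9*u/2 + 5
(4) = b + 6
(5) = k + 1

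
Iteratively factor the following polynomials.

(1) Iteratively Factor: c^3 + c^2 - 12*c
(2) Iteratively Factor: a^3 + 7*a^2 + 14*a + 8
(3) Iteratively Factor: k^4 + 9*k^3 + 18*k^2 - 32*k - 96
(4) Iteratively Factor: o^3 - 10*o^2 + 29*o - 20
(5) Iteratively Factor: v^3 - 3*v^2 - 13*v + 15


(1) = (c + 4)*(c^2 - 3*c) = c*(c + 4)*(c - 3)
(2) = (a + 4)*(a^2 + 3*a + 2) = (a + 1)*(a + 4)*(a + 2)
(3) = (k + 4)*(k^3 + 5*k^2 - 2*k - 24) = (k + 4)^2*(k^2 + k - 6) = (k + 3)*(k + 4)^2*(k - 2)
(4) = (o - 4)*(o^2 - 6*o + 5) = (o - 5)*(o - 4)*(o - 1)
(5) = (v - 1)*(v^2 - 2*v - 15) = (v - 5)*(v - 1)*(v + 3)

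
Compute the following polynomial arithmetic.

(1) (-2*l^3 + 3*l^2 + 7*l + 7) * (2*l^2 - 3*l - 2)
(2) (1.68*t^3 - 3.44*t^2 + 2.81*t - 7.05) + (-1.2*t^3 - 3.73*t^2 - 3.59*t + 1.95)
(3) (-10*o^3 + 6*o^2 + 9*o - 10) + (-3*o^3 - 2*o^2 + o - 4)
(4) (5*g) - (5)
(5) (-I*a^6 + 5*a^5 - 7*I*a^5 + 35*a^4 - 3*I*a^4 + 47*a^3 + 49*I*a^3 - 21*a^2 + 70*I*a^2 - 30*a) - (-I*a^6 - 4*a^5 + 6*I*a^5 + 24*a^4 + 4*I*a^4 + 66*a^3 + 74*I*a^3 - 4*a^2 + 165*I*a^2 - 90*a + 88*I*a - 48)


(1) = -4*l^5 + 12*l^4 + 9*l^3 - 13*l^2 - 35*l - 14
(2) = 0.48*t^3 - 7.17*t^2 - 0.78*t - 5.1
(3) = -13*o^3 + 4*o^2 + 10*o - 14
(4) = 5*g - 5
(5) = 9*a^5 - 13*I*a^5 + 11*a^4 - 7*I*a^4 - 19*a^3 - 25*I*a^3 - 17*a^2 - 95*I*a^2 + 60*a - 88*I*a + 48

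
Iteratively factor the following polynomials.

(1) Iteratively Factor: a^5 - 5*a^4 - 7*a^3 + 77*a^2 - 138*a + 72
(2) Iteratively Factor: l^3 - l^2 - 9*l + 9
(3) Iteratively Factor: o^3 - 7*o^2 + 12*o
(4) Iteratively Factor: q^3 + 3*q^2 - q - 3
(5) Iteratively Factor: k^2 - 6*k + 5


(1) = (a + 4)*(a^4 - 9*a^3 + 29*a^2 - 39*a + 18) = (a - 2)*(a + 4)*(a^3 - 7*a^2 + 15*a - 9) = (a - 3)*(a - 2)*(a + 4)*(a^2 - 4*a + 3) = (a - 3)^2*(a - 2)*(a + 4)*(a - 1)
(2) = (l + 3)*(l^2 - 4*l + 3) = (l - 1)*(l + 3)*(l - 3)
(3) = (o - 3)*(o^2 - 4*o) = o*(o - 3)*(o - 4)
(4) = (q + 1)*(q^2 + 2*q - 3) = (q - 1)*(q + 1)*(q + 3)
(5) = (k - 1)*(k - 5)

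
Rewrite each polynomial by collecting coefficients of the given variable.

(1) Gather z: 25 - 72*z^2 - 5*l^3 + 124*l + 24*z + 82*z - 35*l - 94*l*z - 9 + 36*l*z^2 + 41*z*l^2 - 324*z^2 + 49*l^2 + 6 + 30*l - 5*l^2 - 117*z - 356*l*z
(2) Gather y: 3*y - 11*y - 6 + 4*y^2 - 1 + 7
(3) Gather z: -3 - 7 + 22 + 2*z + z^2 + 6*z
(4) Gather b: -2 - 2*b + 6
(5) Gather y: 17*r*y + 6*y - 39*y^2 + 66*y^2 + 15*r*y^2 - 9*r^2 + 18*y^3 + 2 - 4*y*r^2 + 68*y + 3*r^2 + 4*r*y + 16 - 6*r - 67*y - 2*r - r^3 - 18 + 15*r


(1) = -5*l^3 + 44*l^2 + 119*l + z^2*(36*l - 396) + z*(41*l^2 - 450*l - 11) + 22
(2) = 4*y^2 - 8*y
(3) = z^2 + 8*z + 12
(4) = 4 - 2*b
(5) = -r^3 - 6*r^2 + 7*r + 18*y^3 + y^2*(15*r + 27) + y*(-4*r^2 + 21*r + 7)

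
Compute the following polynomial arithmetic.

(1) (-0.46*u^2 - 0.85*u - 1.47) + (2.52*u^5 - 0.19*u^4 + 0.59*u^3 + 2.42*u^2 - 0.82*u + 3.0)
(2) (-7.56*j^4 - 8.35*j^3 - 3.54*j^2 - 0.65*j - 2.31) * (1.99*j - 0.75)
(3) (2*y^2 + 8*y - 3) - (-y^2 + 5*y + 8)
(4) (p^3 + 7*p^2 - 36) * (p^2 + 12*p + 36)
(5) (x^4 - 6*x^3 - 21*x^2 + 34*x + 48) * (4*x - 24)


(1) = 2.52*u^5 - 0.19*u^4 + 0.59*u^3 + 1.96*u^2 - 1.67*u + 1.53
(2) = -15.0444*j^5 - 10.9465*j^4 - 0.7821*j^3 + 1.3615*j^2 - 4.1094*j + 1.7325
(3) = 3*y^2 + 3*y - 11
(4) = p^5 + 19*p^4 + 120*p^3 + 216*p^2 - 432*p - 1296
(5) = 4*x^5 - 48*x^4 + 60*x^3 + 640*x^2 - 624*x - 1152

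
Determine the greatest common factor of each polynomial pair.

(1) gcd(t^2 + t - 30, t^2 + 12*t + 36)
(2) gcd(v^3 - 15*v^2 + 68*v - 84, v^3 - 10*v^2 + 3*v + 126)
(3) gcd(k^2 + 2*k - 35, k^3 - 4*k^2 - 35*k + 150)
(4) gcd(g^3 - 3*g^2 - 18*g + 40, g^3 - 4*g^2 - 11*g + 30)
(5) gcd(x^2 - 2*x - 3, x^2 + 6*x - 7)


(1) = t + 6
(2) = gcd((v - 7)*(v - 6)*(v - 2), (v - 7)*(v - 6)*(v + 3)) = v^2 - 13*v + 42
(3) = k - 5
(4) = g^2 - 7*g + 10
(5) = gcd((x - 3)*(x + 1), (x - 1)*(x + 7)) = 1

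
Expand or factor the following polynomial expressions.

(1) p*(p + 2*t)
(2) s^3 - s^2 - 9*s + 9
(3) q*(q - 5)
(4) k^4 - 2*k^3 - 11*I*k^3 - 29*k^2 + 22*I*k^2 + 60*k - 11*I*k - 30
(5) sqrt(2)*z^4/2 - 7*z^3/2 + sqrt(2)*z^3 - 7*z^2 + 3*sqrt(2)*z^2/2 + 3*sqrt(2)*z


(1) = p^2 + 2*p*t
(2) = (s - 3)*(s - 1)*(s + 3)
(3) = q^2 - 5*q
(4) = (k - 6*I)*(k - 5*I)*(-I*k + I)*(I*k - I)
(5) = z*(z - 3*sqrt(2))*(z - sqrt(2)/2)*(sqrt(2)*z/2 + sqrt(2))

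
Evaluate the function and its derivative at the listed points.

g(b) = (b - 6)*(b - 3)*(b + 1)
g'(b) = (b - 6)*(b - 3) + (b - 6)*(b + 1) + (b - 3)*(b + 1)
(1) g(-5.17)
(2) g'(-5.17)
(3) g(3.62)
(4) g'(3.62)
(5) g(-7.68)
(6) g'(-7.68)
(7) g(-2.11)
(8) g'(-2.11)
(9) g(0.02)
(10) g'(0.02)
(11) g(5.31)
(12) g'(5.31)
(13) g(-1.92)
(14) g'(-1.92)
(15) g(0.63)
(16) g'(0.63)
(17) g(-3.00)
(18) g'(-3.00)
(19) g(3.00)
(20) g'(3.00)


(1) = -380.55
(2) = 171.91
(3) = -6.82
(4) = -9.61
(5) = -975.96
(6) = 308.83
(7) = -46.00
(8) = 56.12
(9) = 18.18
(10) = 8.68
(11) = -10.06
(12) = 8.63
(13) = -35.85
(14) = 50.78
(15) = 20.74
(16) = 0.11
(17) = -108.00
(18) = 84.00
(19) = 0.00
(20) = -12.00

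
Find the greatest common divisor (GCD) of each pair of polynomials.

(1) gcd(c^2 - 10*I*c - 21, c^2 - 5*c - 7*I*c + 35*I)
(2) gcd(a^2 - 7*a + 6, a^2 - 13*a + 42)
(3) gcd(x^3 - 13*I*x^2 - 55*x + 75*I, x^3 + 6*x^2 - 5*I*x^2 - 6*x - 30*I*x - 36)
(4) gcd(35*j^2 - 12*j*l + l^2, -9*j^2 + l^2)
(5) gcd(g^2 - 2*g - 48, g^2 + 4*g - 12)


(1) = gcd((c - 7*I)*(c - 3*I), (c - 5)*(c - 7*I)) = c - 7*I
(2) = gcd((a - 6)*(a - 1), (a - 7)*(a - 6)) = a - 6
(3) = gcd((x - 5*I)^2*(x - 3*I), (x + 6)*(x - 3*I)*(x - 2*I)) = x - 3*I
(4) = 1
(5) = gcd((g - 8)*(g + 6), (g - 2)*(g + 6)) = g + 6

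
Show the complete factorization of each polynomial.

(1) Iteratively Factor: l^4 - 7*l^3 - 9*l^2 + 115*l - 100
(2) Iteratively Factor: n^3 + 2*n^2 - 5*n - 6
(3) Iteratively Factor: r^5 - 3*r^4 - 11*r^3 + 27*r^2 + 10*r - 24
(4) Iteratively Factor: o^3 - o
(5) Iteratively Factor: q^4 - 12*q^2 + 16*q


(1) = (l - 5)*(l^3 - 2*l^2 - 19*l + 20) = (l - 5)*(l - 1)*(l^2 - l - 20) = (l - 5)^2*(l - 1)*(l + 4)
(2) = (n - 2)*(n^2 + 4*n + 3) = (n - 2)*(n + 1)*(n + 3)
(3) = (r + 3)*(r^4 - 6*r^3 + 7*r^2 + 6*r - 8) = (r + 1)*(r + 3)*(r^3 - 7*r^2 + 14*r - 8) = (r - 1)*(r + 1)*(r + 3)*(r^2 - 6*r + 8) = (r - 2)*(r - 1)*(r + 1)*(r + 3)*(r - 4)
(4) = (o + 1)*(o^2 - o) = (o - 1)*(o + 1)*(o)
(5) = (q - 2)*(q^3 + 2*q^2 - 8*q) = (q - 2)^2*(q^2 + 4*q) = q*(q - 2)^2*(q + 4)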